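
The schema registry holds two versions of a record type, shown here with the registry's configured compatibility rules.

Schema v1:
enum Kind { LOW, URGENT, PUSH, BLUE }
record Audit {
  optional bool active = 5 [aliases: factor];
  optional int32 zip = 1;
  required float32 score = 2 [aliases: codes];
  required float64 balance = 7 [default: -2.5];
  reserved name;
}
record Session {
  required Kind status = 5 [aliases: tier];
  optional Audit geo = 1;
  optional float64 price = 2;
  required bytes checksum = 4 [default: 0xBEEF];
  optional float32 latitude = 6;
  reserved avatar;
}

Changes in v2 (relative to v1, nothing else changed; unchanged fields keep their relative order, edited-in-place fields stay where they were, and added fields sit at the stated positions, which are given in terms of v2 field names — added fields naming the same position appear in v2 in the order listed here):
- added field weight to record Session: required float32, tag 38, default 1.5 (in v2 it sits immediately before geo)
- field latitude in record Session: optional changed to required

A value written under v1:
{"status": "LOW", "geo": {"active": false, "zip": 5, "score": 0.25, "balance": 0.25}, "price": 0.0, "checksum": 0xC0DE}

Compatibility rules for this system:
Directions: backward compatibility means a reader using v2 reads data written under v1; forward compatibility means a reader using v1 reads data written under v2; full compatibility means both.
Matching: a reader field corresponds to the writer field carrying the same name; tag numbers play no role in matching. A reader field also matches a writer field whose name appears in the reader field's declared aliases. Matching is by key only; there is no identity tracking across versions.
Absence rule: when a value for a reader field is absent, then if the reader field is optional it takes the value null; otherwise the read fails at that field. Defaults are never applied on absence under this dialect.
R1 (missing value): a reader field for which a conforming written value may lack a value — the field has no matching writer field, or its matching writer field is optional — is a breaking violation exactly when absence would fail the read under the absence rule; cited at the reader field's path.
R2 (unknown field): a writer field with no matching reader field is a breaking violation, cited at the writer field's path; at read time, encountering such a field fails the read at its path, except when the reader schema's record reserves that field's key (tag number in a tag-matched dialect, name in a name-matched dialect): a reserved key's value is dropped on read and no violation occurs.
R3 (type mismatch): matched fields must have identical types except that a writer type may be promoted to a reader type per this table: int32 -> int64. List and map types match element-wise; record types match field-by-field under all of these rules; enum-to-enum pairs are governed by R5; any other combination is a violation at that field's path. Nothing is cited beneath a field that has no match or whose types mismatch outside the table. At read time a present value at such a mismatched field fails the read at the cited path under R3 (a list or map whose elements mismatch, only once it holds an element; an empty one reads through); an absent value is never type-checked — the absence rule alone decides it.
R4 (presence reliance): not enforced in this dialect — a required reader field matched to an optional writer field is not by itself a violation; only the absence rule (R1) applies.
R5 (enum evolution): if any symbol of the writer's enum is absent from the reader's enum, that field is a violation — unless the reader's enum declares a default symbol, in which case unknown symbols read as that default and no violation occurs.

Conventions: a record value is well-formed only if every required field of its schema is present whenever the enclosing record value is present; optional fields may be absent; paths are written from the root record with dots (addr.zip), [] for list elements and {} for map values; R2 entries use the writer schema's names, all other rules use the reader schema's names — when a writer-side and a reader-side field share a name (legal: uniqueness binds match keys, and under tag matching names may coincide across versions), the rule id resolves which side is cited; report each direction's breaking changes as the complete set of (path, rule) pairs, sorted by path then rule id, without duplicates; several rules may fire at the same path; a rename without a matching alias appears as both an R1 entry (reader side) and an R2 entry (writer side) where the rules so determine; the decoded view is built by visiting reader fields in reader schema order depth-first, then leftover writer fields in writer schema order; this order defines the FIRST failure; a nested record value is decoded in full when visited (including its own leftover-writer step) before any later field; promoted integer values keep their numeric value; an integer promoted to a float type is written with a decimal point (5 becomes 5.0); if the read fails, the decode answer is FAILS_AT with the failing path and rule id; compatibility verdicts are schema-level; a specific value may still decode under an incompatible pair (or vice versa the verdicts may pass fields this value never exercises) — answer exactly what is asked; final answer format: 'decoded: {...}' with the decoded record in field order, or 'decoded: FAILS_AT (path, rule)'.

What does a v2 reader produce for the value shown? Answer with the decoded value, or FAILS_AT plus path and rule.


each type pair in Session: writer, then reader
decoding the Session value with the v2 reader:
  status := "LOW"
  read fails at weight under R1 (no fill)
  => FAILS_AT (weight, R1)
checking off the Session differences that do not matter here:
  field latitude in record Session: optional changed to required -> schema-level compatibility only; this Session value's decode is unchanged

decoded: FAILS_AT (weight, R1)


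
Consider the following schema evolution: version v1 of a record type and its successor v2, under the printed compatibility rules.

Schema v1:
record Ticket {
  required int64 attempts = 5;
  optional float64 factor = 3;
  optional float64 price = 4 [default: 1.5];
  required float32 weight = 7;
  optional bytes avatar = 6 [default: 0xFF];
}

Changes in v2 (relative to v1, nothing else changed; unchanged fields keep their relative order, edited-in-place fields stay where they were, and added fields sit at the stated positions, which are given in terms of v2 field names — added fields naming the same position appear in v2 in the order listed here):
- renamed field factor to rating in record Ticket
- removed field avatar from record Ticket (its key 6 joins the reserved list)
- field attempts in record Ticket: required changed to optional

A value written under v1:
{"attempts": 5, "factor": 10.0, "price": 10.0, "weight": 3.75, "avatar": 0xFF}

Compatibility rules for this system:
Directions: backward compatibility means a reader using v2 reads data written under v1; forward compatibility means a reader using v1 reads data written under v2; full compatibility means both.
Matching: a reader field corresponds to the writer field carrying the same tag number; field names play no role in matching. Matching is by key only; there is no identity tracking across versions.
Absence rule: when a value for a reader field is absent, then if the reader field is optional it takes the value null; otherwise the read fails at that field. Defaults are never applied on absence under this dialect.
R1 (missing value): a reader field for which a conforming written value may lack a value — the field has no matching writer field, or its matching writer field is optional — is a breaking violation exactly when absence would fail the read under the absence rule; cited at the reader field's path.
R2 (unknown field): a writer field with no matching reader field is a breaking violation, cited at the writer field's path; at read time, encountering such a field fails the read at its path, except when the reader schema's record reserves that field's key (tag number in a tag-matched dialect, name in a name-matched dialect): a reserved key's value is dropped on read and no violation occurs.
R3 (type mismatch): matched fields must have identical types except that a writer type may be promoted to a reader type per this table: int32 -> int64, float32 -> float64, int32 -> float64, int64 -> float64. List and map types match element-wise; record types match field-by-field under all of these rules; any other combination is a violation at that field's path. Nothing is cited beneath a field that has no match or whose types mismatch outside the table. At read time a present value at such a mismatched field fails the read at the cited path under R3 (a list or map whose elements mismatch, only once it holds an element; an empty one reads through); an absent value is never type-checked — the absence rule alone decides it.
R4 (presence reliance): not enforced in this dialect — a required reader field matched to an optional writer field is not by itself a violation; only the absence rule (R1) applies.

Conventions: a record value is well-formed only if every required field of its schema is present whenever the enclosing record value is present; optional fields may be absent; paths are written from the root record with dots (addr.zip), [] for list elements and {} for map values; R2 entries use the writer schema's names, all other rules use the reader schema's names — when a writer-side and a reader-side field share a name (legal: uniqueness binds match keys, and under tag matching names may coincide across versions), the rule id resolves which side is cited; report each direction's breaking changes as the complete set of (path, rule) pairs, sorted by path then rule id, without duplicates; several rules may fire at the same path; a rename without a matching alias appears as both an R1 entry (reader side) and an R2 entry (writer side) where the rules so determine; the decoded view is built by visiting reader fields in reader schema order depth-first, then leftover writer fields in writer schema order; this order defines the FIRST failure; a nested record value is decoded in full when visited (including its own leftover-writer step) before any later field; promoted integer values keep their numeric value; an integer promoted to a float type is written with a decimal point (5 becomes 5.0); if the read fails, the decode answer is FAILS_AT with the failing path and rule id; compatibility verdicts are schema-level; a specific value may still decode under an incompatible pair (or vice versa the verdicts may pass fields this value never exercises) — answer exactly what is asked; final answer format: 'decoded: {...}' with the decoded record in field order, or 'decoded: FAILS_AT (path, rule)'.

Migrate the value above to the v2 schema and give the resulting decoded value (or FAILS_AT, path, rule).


decoded: {"attempts": 5, "rating": 10.0, "price": 10.0, "weight": 3.75}

arrows below run writer -> reader for Ticket
decode walk for Ticket under reader schema v2:
  attempts := 5
  rating := 10.0 (from writer factor)
  price := 10.0
  weight := 3.75
  writer avatar: reserved -> dropped
  => decoded: {"attempts": 5, "rating": 10.0, "price": 10.0, "weight": 3.75}
the other Ticket changes do not affect what is asked:
  field attempts in record Ticket: required changed to optional -> a verdict-level change on Ticket — the shown value reads the same


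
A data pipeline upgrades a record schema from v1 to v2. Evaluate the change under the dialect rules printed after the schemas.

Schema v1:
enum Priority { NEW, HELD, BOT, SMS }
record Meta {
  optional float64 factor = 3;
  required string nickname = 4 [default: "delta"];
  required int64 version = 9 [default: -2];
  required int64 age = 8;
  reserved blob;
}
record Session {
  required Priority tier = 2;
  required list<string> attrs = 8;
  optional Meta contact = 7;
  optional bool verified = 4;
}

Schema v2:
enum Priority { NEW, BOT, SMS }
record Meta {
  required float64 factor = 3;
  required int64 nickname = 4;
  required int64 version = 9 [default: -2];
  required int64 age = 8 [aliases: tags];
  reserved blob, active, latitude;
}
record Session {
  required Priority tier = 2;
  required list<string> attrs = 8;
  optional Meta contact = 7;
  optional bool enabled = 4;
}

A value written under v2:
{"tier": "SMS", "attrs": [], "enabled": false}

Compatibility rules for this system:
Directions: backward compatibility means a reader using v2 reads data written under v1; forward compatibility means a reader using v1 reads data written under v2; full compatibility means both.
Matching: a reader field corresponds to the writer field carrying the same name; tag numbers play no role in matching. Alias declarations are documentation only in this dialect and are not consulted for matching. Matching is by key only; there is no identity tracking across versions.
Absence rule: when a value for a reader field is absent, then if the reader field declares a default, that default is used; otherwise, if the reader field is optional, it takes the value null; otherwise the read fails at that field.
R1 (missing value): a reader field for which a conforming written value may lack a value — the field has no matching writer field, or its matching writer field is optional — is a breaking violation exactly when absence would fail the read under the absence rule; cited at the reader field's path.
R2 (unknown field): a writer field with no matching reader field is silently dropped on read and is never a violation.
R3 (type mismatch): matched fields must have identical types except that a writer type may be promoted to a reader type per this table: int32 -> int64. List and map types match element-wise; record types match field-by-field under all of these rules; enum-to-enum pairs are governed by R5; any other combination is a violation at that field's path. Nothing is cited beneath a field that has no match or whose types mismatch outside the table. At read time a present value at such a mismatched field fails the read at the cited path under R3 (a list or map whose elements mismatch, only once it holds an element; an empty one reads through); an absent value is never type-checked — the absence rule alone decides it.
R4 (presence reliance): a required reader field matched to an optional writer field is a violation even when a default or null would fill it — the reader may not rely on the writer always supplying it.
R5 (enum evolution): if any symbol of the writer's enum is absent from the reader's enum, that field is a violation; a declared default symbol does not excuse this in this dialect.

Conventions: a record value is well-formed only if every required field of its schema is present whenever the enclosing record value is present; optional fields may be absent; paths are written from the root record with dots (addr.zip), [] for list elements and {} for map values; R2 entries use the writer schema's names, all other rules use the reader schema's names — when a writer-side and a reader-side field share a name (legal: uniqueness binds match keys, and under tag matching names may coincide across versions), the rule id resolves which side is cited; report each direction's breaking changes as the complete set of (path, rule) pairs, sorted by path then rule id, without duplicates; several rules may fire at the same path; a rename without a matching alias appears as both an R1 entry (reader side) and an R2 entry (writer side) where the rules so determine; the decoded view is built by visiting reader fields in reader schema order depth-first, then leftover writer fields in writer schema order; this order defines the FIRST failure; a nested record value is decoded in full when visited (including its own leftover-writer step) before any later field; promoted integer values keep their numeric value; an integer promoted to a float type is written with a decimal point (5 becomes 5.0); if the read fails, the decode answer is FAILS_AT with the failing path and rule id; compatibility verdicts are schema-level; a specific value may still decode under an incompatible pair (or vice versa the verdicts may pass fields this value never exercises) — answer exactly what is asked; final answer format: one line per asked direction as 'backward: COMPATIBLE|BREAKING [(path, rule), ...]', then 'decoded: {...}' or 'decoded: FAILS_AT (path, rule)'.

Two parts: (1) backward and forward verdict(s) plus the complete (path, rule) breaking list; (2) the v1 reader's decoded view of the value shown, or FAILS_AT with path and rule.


the writer's type comes first in each Session pair
checking backward for Session: reader v2 against writer v1:
  tier: paired with writer tier (Priority -> Priority; writer required)
  attrs: paired with writer attrs (list<string> -> list<string>; writer required)
  contact: paired with writer contact (Meta -> Meta; writer optional)
  enabled has no writer counterpart
  writer verified: unknown to reader
  contact.factor: paired with writer contact.factor (float64 -> float64; writer optional)
  contact.nickname: paired with writer contact.nickname (string -> int64; writer required)
  contact.version: paired with writer contact.version (int64 -> int64; writer required)
  contact.age: paired with writer contact.age (int64 -> int64; writer required)
  rule R1 violated at contact.factor
  rule R4 violated at contact.factor
  rule R3 violated at contact.nickname
  rule R5 violated at tier
  => backward: BREAKING (4)
checking forward for Session: reader v1 against writer v2:
  tier: paired with writer tier (Priority -> Priority; writer required)
  attrs: paired with writer attrs (list<string> -> list<string>; writer required)
  contact: paired with writer contact (Meta -> Meta; writer optional)
  verified has no writer counterpart
  writer enabled: unknown to reader
  contact.factor: paired with writer contact.factor (float64 -> float64; writer required)
  contact.nickname: paired with writer contact.nickname (int64 -> string; writer required)
  contact.version: paired with writer contact.version (int64 -> int64; writer required)
  contact.age: paired with writer contact.age (int64 -> int64; writer required)
  rule R3 violated at contact.nickname
  => forward: BREAKING (1)
decode walk for Session under reader schema v1:
  tier := "SMS"
  attrs := []
  contact := null (missing; optional => null)
  verified := null (missing; optional => null)
  writer enabled: no reader field; dropped
  => decoded: {"tier": "SMS", "attrs": [], "contact": null, "verified": null}

backward: BREAKING [(contact.factor, R1), (contact.factor, R4), (contact.nickname, R3), (tier, R5)]; forward: BREAKING [(contact.nickname, R3)]; decoded: {"tier": "SMS", "attrs": [], "contact": null, "verified": null}


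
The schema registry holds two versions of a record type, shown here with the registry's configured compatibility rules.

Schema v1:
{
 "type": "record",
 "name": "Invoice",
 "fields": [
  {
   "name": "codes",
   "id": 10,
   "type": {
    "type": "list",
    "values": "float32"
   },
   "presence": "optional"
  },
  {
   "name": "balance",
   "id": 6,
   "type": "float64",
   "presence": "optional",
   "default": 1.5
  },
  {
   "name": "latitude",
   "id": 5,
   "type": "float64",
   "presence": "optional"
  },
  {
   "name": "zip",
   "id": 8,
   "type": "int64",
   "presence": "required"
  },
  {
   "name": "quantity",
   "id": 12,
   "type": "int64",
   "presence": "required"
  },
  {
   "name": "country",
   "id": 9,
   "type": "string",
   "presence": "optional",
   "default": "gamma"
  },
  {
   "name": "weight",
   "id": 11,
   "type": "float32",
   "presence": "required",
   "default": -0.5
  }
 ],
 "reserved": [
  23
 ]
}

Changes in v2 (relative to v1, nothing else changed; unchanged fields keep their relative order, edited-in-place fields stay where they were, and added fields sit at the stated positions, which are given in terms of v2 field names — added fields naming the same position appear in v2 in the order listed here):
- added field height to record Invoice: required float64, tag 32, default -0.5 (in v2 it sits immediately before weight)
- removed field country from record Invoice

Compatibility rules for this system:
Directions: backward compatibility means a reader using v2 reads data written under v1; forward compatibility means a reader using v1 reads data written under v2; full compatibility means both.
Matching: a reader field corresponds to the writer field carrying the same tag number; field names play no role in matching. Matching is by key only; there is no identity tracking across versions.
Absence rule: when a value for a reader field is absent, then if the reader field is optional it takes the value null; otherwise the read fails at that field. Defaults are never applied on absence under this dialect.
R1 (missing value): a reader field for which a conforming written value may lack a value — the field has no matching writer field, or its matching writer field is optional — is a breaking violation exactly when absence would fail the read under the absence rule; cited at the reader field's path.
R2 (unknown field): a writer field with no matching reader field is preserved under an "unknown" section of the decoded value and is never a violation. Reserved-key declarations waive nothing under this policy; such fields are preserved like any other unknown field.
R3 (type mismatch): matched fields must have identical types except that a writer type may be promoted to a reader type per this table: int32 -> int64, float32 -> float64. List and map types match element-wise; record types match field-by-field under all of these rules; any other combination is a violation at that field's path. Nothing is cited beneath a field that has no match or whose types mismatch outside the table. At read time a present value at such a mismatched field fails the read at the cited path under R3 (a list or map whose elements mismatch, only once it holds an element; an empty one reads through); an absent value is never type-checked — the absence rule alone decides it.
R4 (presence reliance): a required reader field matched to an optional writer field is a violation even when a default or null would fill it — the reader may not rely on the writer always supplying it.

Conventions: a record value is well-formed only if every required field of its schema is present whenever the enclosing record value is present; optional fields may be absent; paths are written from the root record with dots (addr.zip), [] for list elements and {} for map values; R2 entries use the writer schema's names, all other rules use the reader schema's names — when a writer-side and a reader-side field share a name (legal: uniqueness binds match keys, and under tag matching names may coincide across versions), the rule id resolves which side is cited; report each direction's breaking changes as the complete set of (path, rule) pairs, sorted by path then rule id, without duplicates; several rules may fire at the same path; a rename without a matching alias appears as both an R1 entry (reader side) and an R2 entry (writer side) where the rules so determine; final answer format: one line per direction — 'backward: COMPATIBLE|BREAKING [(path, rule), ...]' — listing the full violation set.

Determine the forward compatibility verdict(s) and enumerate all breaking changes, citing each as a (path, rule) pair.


forward: COMPATIBLE []

each type pair in Invoice: writer, then reader
checking forward for Invoice: reader v1 against writer v2:
  writer optional, list<float32> -> list<float32>: reader codes maps from writer codes
  writer optional, float64 -> float64: reader balance maps from writer balance
  writer optional, float64 -> float64: reader latitude maps from writer latitude
  writer required, int64 -> int64: reader zip maps from writer zip
  writer required, int64 -> int64: reader quantity maps from writer quantity
  country: no writer-side match
  writer required, float32 -> float32: reader weight maps from writer weight
  writer height: unknown to reader
  nothing fires on Invoice: forward is COMPATIBLE
ruling out the remaining Invoice differences:
  added field height to record Invoice: required float64, tag 32, default -0.5 (in v2 it sits immediately before weight) -> matters only for Invoice's backward compatibility — outside the asked direction
  removed field country from record Invoice -> triggers nothing under Invoice's printed rules — same verdict


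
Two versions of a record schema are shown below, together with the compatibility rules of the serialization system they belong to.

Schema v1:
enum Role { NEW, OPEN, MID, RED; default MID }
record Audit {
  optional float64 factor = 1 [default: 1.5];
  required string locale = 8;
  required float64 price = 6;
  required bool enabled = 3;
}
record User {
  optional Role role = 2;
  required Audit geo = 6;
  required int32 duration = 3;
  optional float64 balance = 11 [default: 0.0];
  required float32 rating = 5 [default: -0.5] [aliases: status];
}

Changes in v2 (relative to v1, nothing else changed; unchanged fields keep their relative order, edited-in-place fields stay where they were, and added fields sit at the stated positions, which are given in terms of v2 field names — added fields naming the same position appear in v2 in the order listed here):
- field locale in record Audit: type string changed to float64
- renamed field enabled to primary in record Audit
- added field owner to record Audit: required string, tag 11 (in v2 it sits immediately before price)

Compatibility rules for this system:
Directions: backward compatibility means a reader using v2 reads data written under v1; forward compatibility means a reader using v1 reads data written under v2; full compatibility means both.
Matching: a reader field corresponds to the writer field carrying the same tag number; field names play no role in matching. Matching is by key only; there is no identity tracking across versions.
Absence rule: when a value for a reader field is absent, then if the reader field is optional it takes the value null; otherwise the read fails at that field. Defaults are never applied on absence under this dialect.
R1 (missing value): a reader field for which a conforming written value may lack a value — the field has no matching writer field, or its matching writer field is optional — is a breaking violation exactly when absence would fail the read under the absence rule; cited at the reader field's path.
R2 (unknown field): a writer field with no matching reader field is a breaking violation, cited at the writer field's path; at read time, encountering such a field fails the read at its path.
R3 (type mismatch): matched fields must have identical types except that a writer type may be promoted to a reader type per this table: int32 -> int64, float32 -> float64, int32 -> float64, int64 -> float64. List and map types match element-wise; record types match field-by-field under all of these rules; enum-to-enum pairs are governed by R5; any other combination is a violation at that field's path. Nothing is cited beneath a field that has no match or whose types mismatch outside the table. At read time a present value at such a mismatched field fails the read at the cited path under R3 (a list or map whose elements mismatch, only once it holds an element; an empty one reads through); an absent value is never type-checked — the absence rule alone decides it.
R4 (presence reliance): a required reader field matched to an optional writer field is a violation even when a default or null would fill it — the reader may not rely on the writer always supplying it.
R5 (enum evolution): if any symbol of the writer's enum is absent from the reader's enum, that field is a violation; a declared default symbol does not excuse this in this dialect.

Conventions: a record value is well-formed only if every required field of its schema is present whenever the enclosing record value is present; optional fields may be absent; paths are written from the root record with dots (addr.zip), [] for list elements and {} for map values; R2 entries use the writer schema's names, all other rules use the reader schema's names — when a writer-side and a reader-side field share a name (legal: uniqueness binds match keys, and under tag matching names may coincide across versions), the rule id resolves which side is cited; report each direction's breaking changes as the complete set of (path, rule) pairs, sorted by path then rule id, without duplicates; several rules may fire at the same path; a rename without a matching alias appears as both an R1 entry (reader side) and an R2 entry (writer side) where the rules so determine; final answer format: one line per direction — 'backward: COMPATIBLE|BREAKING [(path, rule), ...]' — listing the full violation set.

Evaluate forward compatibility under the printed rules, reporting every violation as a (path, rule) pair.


in User below, arrows point writer -> reader
checking forward for User: reader v1 against writer v2:
  writer optional, Role -> Role: reader role maps from writer role
  writer required, Audit -> Audit: reader geo maps from writer geo
  writer required, int32 -> int32: reader duration maps from writer duration
  writer optional, float64 -> float64: reader balance maps from writer balance
  writer required, float32 -> float32: reader rating maps from writer rating
  writer optional, float64 -> float64: reader geo.factor maps from writer geo.factor
  writer required, float64 -> string: reader geo.locale maps from writer geo.locale
  writer required, float64 -> float64: reader geo.price maps from writer geo.price
  writer required, bool -> bool: reader geo.enabled maps from writer geo.primary
  leftover writer field: geo.owner
  breaking: (geo.locale, R3)
  breaking: (geo.owner, R2)
  forward on User therefore BREAKING (2)
the rest of the User diff is inert for this question:
  renamed field enabled to primary in record Audit -> no rule fires on it in User's dialect; the asked verdict holds

forward: BREAKING [(geo.locale, R3), (geo.owner, R2)]


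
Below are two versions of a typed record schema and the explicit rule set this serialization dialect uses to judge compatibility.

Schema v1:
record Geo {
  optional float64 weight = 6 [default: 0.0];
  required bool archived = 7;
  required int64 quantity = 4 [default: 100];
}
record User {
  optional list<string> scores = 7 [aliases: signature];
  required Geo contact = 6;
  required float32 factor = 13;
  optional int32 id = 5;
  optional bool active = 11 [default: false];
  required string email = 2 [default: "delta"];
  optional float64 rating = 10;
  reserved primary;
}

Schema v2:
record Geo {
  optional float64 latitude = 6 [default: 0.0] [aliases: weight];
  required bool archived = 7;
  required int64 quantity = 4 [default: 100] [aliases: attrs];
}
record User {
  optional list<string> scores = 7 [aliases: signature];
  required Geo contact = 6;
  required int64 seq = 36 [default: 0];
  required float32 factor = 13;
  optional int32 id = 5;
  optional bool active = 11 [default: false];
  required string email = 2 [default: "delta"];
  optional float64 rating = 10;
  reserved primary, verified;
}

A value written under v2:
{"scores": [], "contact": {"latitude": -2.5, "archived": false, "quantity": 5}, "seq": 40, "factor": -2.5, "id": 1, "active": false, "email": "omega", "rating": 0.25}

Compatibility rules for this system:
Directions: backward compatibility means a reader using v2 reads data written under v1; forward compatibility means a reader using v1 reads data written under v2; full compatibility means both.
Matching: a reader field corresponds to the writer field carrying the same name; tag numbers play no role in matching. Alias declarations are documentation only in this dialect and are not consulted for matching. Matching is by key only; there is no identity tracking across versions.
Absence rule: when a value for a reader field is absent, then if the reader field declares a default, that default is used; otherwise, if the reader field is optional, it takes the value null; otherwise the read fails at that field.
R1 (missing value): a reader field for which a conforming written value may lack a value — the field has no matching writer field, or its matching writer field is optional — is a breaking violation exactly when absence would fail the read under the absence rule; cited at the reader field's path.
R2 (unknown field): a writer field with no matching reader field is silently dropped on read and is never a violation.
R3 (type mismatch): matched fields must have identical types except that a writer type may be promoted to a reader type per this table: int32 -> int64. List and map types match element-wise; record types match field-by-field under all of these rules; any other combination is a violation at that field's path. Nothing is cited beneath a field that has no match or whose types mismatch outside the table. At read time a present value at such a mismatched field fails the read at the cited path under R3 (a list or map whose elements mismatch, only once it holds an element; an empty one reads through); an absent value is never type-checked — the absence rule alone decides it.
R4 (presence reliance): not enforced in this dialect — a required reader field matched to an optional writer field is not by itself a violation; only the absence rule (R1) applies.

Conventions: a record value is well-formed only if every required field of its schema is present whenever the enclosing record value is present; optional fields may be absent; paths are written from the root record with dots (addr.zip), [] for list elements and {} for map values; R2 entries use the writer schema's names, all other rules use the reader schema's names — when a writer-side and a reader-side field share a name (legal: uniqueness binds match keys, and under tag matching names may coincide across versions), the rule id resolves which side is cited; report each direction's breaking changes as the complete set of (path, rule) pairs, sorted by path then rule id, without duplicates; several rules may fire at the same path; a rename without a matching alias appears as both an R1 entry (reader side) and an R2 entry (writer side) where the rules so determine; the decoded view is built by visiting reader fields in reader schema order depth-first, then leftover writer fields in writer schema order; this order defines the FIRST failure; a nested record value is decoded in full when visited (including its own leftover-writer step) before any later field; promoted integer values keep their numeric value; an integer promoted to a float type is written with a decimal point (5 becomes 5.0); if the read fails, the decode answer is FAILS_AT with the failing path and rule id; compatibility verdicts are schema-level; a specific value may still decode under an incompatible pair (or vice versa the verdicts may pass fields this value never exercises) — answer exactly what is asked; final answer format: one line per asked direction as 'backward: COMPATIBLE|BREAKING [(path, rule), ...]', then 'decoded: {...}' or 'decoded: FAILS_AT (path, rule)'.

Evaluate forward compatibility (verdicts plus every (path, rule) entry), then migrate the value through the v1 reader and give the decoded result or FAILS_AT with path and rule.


the writer's type comes first in each User pair
checking forward for User: reader v1 against writer v2:
  scores: paired with writer scores (list<string> -> list<string>; writer optional)
  contact: paired with writer contact (Geo -> Geo; writer required)
  factor: paired with writer factor (float32 -> float32; writer required)
  id: paired with writer id (int32 -> int32; writer optional)
  active: paired with writer active (bool -> bool; writer optional)
  email: paired with writer email (string -> string; writer required)
  rating: paired with writer rating (float64 -> float64; writer optional)
  writer seq: unknown to reader
  contact.weight has no writer counterpart
  contact.archived: paired with writer contact.archived (bool -> bool; writer required)
  contact.quantity: paired with writer contact.quantity (int64 -> int64; writer required)
  writer contact.latitude: unknown to reader
  => forward: COMPATIBLE
migrating the User value to v1:
  scores := []
  contact.weight := 0.0 (absent -> default)
  contact.archived := false
  contact.quantity := 5
  writer contact.latitude: unknown -> dropped
  factor := -2.5
  id := 1
  active := false
  email := "omega"
  rating := 0.25
  writer seq: unknown -> dropped
  => decoded: {"scores": [], "contact": {"weight": 0.0, "archived": false, "quantity": 5}, "factor": -2.5, "id": 1, "active": false, "email": "omega", "rating": 0.25}
the other User changes do not affect what is asked:
  added field seq to record User: required int64, tag 36, default 0 (in v2 it sits immediately before factor) -> no rule fires on it in User's dialect; the asked verdict holds

forward: COMPATIBLE []; decoded: {"scores": [], "contact": {"weight": 0.0, "archived": false, "quantity": 5}, "factor": -2.5, "id": 1, "active": false, "email": "omega", "rating": 0.25}


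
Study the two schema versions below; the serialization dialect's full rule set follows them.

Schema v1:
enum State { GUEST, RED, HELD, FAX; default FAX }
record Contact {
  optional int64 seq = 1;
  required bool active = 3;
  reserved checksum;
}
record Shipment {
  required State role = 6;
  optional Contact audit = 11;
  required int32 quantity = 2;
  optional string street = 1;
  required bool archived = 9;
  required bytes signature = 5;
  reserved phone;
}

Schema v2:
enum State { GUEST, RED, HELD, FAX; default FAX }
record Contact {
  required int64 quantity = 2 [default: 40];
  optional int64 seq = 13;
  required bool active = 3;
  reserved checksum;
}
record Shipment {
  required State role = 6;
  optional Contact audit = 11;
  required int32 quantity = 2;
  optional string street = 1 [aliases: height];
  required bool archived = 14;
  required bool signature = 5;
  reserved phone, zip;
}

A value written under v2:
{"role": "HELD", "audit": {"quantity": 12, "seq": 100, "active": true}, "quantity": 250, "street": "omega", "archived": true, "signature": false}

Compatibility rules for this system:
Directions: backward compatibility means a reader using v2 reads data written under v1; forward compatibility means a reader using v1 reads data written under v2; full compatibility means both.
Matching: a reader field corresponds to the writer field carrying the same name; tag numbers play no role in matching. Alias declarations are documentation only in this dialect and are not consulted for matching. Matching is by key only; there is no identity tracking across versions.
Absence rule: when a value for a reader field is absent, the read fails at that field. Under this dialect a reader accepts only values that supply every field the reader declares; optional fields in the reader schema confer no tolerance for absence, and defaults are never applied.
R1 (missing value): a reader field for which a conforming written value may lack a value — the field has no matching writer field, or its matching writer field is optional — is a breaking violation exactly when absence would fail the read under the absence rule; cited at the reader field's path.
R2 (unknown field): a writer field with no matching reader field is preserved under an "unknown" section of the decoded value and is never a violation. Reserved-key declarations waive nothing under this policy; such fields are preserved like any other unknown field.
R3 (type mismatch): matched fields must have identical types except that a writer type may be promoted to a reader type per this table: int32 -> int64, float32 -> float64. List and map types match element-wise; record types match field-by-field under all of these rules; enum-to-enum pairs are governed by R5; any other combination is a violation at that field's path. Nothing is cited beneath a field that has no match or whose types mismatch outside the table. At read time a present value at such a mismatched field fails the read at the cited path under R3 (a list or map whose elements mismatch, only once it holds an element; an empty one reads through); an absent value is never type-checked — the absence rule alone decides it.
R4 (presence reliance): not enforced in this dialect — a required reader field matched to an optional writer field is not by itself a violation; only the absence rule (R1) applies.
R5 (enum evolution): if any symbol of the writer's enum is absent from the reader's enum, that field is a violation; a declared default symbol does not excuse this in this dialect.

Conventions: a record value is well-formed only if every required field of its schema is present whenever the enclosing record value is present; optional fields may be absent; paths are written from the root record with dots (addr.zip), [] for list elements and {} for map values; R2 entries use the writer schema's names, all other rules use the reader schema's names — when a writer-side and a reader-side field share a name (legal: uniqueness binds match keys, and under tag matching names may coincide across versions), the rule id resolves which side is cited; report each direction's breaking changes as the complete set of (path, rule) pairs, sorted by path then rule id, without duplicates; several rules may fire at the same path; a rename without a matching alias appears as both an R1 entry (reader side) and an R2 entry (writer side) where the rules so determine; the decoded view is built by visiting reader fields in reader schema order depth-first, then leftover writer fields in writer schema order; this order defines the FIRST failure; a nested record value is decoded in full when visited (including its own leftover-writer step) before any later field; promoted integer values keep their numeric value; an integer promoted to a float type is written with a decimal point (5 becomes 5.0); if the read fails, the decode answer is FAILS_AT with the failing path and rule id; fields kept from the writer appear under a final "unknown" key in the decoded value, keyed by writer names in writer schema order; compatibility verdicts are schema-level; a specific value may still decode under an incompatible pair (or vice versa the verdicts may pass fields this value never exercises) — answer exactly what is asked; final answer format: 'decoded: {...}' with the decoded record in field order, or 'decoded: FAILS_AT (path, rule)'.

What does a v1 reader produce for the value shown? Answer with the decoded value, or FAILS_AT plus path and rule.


in Shipment below, arrows point writer -> reader
decoding the Shipment value with the v1 reader:
  role := "HELD"
  audit.seq := 100
  audit.active := true
  writer audit.quantity: kept under "unknown"
  quantity := 250
  street := "omega"
  archived := true
  read fails at signature under R3
  => FAILS_AT (signature, R3)
ruling out the remaining Shipment differences:
  added field quantity to record Contact: required int64, tag 2, default 40 (in v2 it sits immediately before seq) -> schema-level compatibility only; this Shipment value's decode is unchanged
  field archived in record Shipment: tag 9 changed to 14 -> no rule fires on it and the decoded Shipment view is identical with or without it
  field seq in record Contact: tag 1 changed to 13 -> no rule fires on it and the decoded Shipment view is identical with or without it

decoded: FAILS_AT (signature, R3)
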